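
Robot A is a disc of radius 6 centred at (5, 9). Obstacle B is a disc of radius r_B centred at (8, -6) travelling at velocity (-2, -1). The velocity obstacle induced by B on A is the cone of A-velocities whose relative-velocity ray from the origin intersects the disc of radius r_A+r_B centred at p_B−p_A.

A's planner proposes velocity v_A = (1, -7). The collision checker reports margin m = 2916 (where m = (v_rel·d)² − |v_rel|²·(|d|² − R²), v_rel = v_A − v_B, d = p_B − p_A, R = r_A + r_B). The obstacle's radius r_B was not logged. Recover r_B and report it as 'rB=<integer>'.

m = 2916
d = (3, -15);  v_rel = (3, -6),  |v_rel|² = 45
v_rel×d = (3)·(-15) − (-6)·(3) = -27
since m = R²·45 − (-27)²:  R² = (729 + 2916) / 45 = 81
R = √81 = 9  ⇒  r_B = 9 − 6 = 3

rB=3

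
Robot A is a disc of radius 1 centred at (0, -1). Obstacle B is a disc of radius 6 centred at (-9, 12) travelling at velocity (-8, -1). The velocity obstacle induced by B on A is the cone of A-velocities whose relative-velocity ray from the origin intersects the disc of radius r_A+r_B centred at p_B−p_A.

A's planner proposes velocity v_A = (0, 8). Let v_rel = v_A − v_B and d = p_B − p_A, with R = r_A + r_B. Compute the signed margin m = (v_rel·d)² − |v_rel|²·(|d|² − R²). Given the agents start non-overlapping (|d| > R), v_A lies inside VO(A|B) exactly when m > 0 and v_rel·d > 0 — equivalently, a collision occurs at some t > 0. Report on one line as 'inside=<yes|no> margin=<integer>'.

d = (-9, 13),  |d|² = 250;  R = 1+6 = 7,  c = 250−7² = 201
v_rel = (8, 9),  |v_rel|² = 145;  v_rel·d = (8)·(-9) + (9)·(13) = 45
145·t² − 90·t + 201 = 0  ⇒  m = 45² − 145·201 = -27120
m = -27120 < 0,  v_rel·d = 45 > 0  ⇒  outside

inside=no margin=-27120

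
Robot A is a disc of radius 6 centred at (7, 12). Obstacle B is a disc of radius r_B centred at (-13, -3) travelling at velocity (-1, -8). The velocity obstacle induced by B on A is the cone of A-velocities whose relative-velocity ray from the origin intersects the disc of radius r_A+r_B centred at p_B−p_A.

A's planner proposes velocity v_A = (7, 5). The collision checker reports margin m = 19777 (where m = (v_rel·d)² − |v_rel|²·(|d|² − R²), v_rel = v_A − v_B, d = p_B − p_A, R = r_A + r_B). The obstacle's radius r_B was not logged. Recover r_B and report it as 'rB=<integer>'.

m = 19777
d = (-20, -15);  v_rel = (8, 13),  |v_rel|² = 233
v_rel×d = (8)·(-15) − (13)·(-20) = 140
since m = R²·233 − 140²:  R² = (19600 + 19777) / 233 = 169
R = √169 = 13  ⇒  r_B = 13 − 6 = 7

rB=7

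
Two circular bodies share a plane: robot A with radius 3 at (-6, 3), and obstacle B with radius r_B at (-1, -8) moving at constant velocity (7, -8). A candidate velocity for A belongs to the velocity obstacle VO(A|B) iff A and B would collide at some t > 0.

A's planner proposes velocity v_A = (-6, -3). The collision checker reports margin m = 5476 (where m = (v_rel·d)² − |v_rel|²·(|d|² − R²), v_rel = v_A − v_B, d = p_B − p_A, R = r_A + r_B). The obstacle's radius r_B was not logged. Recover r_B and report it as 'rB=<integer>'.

m = 5476
d = (5, -11);  v_rel = (-13, 5),  |v_rel|² = 194
v_rel×d = (-13)·(-11) − (5)·(5) = 118
since m = R²·194 − 118²:  R² = (13924 + 5476) / 194 = 100
R = √100 = 10  ⇒  r_B = 10 − 3 = 7

rB=7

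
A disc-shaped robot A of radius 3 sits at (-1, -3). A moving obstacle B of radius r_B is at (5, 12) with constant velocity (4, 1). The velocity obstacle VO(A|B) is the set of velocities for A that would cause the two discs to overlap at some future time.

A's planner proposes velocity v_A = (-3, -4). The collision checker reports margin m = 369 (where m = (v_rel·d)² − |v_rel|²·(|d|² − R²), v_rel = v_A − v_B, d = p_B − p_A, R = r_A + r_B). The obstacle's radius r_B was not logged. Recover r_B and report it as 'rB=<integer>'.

m = 369
d = (6, 15);  v_rel = (-7, -5),  |v_rel|² = 74
v_rel×d = (-7)·(15) − (-5)·(6) = -75
since m = R²·74 − (-75)²:  R² = (5625 + 369) / 74 = 81
R = √81 = 9  ⇒  r_B = 9 − 3 = 6

rB=6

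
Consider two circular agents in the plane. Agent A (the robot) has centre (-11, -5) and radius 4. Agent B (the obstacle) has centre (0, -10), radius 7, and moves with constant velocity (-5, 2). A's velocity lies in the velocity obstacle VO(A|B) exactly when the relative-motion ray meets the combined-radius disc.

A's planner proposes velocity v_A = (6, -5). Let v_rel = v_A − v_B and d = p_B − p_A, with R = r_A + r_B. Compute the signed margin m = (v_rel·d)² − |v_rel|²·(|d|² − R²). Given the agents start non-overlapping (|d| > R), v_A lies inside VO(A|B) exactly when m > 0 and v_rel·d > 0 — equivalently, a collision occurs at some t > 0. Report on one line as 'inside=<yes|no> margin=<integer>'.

d = (11, -5),  |d|² = 146;  R = 4+7 = 11,  c = 146−11² = 25
v_rel = (11, -7),  |v_rel|² = 170;  v_rel·d = (11)·(11) + (-7)·(-5) = 156
170·t² − 312·t + 25 = 0  ⇒  m = 156² − 170·25 = 20086
m = 20086 > 0,  v_rel·d = 156 > 0  ⇒  inside

inside=yes margin=20086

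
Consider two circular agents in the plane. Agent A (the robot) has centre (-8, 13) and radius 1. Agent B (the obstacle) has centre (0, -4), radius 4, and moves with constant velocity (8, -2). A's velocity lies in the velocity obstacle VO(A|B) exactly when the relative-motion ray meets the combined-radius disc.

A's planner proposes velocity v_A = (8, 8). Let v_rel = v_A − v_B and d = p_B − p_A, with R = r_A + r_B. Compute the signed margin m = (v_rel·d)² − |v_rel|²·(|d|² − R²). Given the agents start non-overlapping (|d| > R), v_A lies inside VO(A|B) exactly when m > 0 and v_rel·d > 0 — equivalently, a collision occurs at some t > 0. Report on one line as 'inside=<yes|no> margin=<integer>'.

d = (8, -17),  |d|² = 353;  R = 1+4 = 5,  c = 353−5² = 328
v_rel = (0, 10),  |v_rel|² = 100;  v_rel·d = (0)·(8) + (10)·(-17) = -170
100·t² + 340·t + 328 = 0  ⇒  m = (-170)² − 100·328 = -3900
m = -3900 < 0,  v_rel·d = -170 < 0  ⇒  outside

inside=no margin=-3900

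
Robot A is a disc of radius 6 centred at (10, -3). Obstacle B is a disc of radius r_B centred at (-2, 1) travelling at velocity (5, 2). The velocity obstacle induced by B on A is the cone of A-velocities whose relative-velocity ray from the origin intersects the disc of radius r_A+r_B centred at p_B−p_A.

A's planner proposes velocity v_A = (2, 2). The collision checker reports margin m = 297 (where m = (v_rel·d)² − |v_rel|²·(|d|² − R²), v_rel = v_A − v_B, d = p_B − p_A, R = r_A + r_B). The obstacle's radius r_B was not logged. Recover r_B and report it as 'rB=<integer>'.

m = 297
d = (-12, 4);  v_rel = (-3, 0),  |v_rel|² = 9
v_rel×d = (-3)·(4) − (0)·(-12) = -12
since m = R²·9 − (-12)²:  R² = (144 + 297) / 9 = 49
R = √49 = 7  ⇒  r_B = 7 − 6 = 1

rB=1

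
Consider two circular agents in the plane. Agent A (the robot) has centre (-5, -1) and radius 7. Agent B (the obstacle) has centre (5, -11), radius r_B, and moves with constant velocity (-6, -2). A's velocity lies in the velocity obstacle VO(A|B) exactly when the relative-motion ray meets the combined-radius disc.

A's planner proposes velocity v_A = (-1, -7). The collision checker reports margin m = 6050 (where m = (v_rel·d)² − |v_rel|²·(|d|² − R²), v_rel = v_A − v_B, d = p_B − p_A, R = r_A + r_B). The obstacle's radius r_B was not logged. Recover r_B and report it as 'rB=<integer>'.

m = 6050
d = (10, -10);  v_rel = (5, -5),  |v_rel|² = 50
v_rel×d = (5)·(-10) − (-5)·(10) = 0
since m = R²·50 − 0²:  R² = (0 + 6050) / 50 = 121
R = √121 = 11  ⇒  r_B = 11 − 7 = 4

rB=4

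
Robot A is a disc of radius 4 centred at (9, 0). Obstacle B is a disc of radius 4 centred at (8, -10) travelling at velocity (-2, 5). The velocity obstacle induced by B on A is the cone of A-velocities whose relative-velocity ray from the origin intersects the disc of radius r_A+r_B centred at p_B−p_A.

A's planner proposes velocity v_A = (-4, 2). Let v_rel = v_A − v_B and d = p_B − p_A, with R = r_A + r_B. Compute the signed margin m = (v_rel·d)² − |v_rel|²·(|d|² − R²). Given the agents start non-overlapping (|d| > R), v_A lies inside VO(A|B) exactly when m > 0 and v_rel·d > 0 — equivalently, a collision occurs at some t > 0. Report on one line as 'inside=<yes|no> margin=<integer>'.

d = (-1, -10),  |d|² = 101;  R = 4+4 = 8,  c = 101−8² = 37
v_rel = (-2, -3),  |v_rel|² = 13;  v_rel·d = (-2)·(-1) + (-3)·(-10) = 32
13·t² − 64·t + 37 = 0  ⇒  m = 32² − 13·37 = 543
m = 543 > 0,  v_rel·d = 32 > 0  ⇒  inside

inside=yes margin=543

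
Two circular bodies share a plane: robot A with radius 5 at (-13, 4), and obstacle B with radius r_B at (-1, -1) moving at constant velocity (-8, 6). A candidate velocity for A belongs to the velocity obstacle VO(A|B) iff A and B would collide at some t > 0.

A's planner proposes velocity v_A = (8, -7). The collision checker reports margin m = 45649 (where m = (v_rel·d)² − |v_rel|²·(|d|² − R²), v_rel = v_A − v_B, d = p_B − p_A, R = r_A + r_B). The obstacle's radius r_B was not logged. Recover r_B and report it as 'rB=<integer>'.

m = 45649
d = (12, -5);  v_rel = (16, -13),  |v_rel|² = 425
v_rel×d = (16)·(-5) − (-13)·(12) = 76
since m = R²·425 − 76²:  R² = (5776 + 45649) / 425 = 121
R = √121 = 11  ⇒  r_B = 11 − 5 = 6

rB=6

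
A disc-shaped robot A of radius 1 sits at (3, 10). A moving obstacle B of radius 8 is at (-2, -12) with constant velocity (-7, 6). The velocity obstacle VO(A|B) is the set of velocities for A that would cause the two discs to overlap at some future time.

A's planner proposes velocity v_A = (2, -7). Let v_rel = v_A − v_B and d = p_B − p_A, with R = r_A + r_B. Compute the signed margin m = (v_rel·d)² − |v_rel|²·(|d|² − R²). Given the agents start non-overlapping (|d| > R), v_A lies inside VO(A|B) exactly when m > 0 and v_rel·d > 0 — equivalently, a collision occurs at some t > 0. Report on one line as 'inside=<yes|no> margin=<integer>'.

d = (-5, -22),  |d|² = 509;  R = 1+8 = 9,  c = 509−9² = 428
v_rel = (9, -13),  |v_rel|² = 250;  v_rel·d = (9)·(-5) + (-13)·(-22) = 241
250·t² − 482·t + 428 = 0  ⇒  m = 241² − 250·428 = -48919
m = -48919 < 0,  v_rel·d = 241 > 0  ⇒  outside

inside=no margin=-48919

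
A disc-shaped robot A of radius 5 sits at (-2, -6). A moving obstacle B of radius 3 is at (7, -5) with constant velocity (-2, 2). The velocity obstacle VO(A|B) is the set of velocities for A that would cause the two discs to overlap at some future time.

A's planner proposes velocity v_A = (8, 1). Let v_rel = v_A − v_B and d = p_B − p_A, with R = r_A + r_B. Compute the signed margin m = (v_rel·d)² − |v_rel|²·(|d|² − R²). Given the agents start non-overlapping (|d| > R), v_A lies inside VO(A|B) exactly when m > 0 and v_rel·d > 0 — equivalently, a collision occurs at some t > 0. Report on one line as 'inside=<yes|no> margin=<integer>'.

d = (9, 1),  |d|² = 82;  R = 5+3 = 8,  c = 82−8² = 18
v_rel = (10, -1),  |v_rel|² = 101;  v_rel·d = (10)·(9) + (-1)·(1) = 89
101·t² − 178·t + 18 = 0  ⇒  m = 89² − 101·18 = 6103
m = 6103 > 0,  v_rel·d = 89 > 0  ⇒  inside

inside=yes margin=6103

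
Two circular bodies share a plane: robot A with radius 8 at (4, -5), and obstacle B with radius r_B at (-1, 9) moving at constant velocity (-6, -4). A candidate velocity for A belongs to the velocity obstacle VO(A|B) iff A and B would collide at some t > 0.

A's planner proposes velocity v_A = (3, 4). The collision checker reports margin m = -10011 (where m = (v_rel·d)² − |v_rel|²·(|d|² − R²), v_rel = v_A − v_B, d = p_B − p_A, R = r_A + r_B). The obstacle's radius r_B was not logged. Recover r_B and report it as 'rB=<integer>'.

m = -10011
d = (-5, 14);  v_rel = (9, 8),  |v_rel|² = 145
v_rel×d = (9)·(14) − (8)·(-5) = 166
since m = R²·145 − 166²:  R² = (27556 + -10011) / 145 = 121
R = √121 = 11  ⇒  r_B = 11 − 8 = 3

rB=3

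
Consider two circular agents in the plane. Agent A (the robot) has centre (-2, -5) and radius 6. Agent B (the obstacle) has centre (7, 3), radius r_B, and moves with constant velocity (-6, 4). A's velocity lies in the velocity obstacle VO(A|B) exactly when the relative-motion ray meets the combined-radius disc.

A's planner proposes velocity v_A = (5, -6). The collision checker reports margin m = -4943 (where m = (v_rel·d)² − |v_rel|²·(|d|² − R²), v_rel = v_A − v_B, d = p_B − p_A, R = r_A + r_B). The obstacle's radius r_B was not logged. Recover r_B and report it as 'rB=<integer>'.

m = -4943
d = (9, 8);  v_rel = (11, -10),  |v_rel|² = 221
v_rel×d = (11)·(8) − (-10)·(9) = 178
since m = R²·221 − 178²:  R² = (31684 + -4943) / 221 = 121
R = √121 = 11  ⇒  r_B = 11 − 6 = 5

rB=5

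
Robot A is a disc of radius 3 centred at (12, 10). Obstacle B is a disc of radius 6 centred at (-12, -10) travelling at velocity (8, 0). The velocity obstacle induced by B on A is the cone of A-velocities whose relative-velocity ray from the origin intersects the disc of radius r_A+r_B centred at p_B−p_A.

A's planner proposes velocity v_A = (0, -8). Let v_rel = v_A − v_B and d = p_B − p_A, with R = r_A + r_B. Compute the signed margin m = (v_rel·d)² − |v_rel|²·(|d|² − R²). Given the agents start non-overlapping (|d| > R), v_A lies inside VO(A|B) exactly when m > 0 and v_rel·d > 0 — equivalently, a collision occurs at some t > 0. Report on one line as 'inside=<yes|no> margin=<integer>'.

d = (-24, -20),  |d|² = 976;  R = 3+6 = 9,  c = 976−9² = 895
v_rel = (-8, -8),  |v_rel|² = 128;  v_rel·d = (-8)·(-24) + (-8)·(-20) = 352
128·t² − 704·t + 895 = 0  ⇒  m = 352² − 128·895 = 9344
m = 9344 > 0,  v_rel·d = 352 > 0  ⇒  inside

inside=yes margin=9344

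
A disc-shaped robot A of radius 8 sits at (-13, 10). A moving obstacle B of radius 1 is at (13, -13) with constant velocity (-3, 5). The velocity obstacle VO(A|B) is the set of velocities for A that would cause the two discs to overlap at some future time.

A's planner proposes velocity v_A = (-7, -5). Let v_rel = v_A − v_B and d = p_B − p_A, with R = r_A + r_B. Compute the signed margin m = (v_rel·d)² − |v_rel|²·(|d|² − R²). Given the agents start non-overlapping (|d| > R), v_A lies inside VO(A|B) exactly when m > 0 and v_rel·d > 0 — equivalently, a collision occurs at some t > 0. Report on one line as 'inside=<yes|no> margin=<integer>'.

d = (26, -23),  |d|² = 1205;  R = 8+1 = 9,  c = 1205−9² = 1124
v_rel = (-4, -10),  |v_rel|² = 116;  v_rel·d = (-4)·(26) + (-10)·(-23) = 126
116·t² − 252·t + 1124 = 0  ⇒  m = 126² − 116·1124 = -114508
m = -114508 < 0,  v_rel·d = 126 > 0  ⇒  outside

inside=no margin=-114508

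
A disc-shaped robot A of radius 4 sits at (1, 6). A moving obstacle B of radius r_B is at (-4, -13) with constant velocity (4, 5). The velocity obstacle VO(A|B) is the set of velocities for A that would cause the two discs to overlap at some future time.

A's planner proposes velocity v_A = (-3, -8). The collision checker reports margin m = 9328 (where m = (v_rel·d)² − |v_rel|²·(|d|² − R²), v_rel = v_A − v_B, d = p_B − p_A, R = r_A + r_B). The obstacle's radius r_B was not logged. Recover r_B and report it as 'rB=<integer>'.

m = 9328
d = (-5, -19);  v_rel = (-7, -13),  |v_rel|² = 218
v_rel×d = (-7)·(-19) − (-13)·(-5) = 68
since m = R²·218 − 68²:  R² = (4624 + 9328) / 218 = 64
R = √64 = 8  ⇒  r_B = 8 − 4 = 4

rB=4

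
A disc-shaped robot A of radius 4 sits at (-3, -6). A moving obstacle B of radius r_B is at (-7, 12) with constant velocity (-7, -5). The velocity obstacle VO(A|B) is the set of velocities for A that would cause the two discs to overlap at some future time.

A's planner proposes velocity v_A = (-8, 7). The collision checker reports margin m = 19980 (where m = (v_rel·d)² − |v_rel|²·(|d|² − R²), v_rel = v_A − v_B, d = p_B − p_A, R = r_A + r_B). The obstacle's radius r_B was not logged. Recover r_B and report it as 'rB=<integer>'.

m = 19980
d = (-4, 18);  v_rel = (-1, 12),  |v_rel|² = 145
v_rel×d = (-1)·(18) − (12)·(-4) = 30
since m = R²·145 − 30²:  R² = (900 + 19980) / 145 = 144
R = √144 = 12  ⇒  r_B = 12 − 4 = 8

rB=8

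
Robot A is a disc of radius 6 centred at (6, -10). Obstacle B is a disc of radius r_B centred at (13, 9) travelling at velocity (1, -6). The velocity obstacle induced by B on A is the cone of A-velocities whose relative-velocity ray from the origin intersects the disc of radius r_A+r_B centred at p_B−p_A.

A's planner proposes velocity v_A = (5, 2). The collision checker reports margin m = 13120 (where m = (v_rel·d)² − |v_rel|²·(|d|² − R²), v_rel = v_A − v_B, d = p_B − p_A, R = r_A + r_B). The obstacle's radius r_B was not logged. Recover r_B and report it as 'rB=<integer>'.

m = 13120
d = (7, 19);  v_rel = (4, 8),  |v_rel|² = 80
v_rel×d = (4)·(19) − (8)·(7) = 20
since m = R²·80 − 20²:  R² = (400 + 13120) / 80 = 169
R = √169 = 13  ⇒  r_B = 13 − 6 = 7

rB=7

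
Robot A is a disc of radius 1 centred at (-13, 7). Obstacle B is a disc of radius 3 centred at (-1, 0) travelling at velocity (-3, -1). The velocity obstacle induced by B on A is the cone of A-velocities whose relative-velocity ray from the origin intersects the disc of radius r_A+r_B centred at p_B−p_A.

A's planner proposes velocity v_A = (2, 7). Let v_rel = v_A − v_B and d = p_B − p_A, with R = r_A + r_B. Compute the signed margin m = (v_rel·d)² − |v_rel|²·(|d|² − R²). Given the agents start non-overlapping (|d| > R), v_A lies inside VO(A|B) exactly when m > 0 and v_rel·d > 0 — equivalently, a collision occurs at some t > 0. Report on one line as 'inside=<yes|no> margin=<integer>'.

d = (12, -7),  |d|² = 193;  R = 1+3 = 4,  c = 193−4² = 177
v_rel = (5, 8),  |v_rel|² = 89;  v_rel·d = (5)·(12) + (8)·(-7) = 4
89·t² − 8·t + 177 = 0  ⇒  m = 4² − 89·177 = -15737
m = -15737 < 0,  v_rel·d = 4 > 0  ⇒  outside

inside=no margin=-15737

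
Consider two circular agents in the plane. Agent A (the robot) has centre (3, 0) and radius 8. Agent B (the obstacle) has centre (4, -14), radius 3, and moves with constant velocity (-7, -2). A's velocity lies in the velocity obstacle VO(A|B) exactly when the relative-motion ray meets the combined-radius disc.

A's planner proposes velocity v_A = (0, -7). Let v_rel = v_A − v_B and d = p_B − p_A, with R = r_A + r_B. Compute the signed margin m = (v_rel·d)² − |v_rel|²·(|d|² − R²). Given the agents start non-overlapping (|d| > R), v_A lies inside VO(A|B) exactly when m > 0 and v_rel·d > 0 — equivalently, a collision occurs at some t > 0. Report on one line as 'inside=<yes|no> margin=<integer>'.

d = (1, -14),  |d|² = 197;  R = 8+3 = 11,  c = 197−11² = 76
v_rel = (7, -5),  |v_rel|² = 74;  v_rel·d = (7)·(1) + (-5)·(-14) = 77
74·t² − 154·t + 76 = 0  ⇒  m = 77² − 74·76 = 305
m = 305 > 0,  v_rel·d = 77 > 0  ⇒  inside

inside=yes margin=305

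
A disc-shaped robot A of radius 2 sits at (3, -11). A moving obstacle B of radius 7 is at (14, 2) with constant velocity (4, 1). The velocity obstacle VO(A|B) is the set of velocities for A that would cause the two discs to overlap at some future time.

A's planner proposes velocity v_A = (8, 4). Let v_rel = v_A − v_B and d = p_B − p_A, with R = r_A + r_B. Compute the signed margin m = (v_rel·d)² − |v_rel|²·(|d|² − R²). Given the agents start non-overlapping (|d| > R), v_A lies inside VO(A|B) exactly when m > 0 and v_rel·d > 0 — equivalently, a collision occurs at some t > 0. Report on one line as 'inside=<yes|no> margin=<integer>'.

d = (11, 13),  |d|² = 290;  R = 2+7 = 9,  c = 290−9² = 209
v_rel = (4, 3),  |v_rel|² = 25;  v_rel·d = (4)·(11) + (3)·(13) = 83
25·t² − 166·t + 209 = 0  ⇒  m = 83² − 25·209 = 1664
m = 1664 > 0,  v_rel·d = 83 > 0  ⇒  inside

inside=yes margin=1664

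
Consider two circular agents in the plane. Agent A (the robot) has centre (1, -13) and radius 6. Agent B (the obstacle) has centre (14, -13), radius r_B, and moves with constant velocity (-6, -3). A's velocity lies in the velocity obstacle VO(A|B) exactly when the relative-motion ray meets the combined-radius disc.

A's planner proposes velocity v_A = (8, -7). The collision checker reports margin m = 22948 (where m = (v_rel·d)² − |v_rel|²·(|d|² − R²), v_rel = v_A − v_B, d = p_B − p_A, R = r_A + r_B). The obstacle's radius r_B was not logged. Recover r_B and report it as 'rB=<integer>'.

m = 22948
d = (13, 0);  v_rel = (14, -4),  |v_rel|² = 212
v_rel×d = (14)·(0) − (-4)·(13) = 52
since m = R²·212 − 52²:  R² = (2704 + 22948) / 212 = 121
R = √121 = 11  ⇒  r_B = 11 − 6 = 5

rB=5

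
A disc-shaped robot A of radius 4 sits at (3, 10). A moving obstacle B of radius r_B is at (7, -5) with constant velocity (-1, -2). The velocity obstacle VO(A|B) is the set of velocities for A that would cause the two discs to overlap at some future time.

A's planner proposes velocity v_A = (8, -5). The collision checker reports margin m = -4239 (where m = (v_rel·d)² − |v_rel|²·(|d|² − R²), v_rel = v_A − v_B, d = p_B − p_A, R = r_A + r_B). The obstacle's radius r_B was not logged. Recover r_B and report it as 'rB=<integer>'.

m = -4239
d = (4, -15);  v_rel = (9, -3),  |v_rel|² = 90
v_rel×d = (9)·(-15) − (-3)·(4) = -123
since m = R²·90 − (-123)²:  R² = (15129 + -4239) / 90 = 121
R = √121 = 11  ⇒  r_B = 11 − 4 = 7

rB=7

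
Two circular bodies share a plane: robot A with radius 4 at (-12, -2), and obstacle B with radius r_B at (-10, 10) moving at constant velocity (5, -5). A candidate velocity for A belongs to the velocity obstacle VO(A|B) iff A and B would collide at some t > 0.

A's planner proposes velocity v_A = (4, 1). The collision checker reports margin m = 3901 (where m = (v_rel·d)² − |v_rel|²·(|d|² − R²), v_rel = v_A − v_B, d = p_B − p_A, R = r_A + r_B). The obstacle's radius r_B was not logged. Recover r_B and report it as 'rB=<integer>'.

m = 3901
d = (2, 12);  v_rel = (-1, 6),  |v_rel|² = 37
v_rel×d = (-1)·(12) − (6)·(2) = -24
since m = R²·37 − (-24)²:  R² = (576 + 3901) / 37 = 121
R = √121 = 11  ⇒  r_B = 11 − 4 = 7

rB=7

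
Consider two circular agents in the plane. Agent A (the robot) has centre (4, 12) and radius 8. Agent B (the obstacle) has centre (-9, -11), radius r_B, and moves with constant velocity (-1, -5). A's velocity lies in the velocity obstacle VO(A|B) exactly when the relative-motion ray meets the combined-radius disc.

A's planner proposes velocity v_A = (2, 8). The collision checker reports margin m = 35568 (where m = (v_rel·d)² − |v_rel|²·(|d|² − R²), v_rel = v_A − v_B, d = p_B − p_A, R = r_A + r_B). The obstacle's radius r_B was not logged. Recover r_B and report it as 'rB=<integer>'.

m = 35568
d = (-13, -23);  v_rel = (3, 13),  |v_rel|² = 178
v_rel×d = (3)·(-23) − (13)·(-13) = 100
since m = R²·178 − 100²:  R² = (10000 + 35568) / 178 = 256
R = √256 = 16  ⇒  r_B = 16 − 8 = 8

rB=8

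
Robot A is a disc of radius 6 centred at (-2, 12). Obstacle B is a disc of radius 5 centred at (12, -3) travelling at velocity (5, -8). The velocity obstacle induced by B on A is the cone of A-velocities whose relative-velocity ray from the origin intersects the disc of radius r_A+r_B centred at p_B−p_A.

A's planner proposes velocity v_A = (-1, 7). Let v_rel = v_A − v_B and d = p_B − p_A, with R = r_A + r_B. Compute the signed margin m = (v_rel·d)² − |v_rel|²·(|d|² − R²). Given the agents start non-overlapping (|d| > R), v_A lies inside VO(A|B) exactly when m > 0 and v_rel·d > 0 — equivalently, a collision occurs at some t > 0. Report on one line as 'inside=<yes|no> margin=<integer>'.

d = (14, -15),  |d|² = 421;  R = 6+5 = 11,  c = 421−11² = 300
v_rel = (-6, 15),  |v_rel|² = 261;  v_rel·d = (-6)·(14) + (15)·(-15) = -309
261·t² + 618·t + 300 = 0  ⇒  m = (-309)² − 261·300 = 17181
m = 17181 > 0,  v_rel·d = -309 < 0  ⇒  outside

inside=no margin=17181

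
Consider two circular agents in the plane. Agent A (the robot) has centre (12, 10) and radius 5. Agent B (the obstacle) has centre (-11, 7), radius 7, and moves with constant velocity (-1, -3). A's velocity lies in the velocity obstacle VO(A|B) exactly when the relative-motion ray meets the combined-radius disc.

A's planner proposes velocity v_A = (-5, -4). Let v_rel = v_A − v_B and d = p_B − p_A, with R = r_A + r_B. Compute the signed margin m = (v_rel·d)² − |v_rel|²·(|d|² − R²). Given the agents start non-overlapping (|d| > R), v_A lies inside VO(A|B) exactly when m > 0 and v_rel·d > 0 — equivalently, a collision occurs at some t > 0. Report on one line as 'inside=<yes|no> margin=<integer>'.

d = (-23, -3),  |d|² = 538;  R = 5+7 = 12,  c = 538−12² = 394
v_rel = (-4, -1),  |v_rel|² = 17;  v_rel·d = (-4)·(-23) + (-1)·(-3) = 95
17·t² − 190·t + 394 = 0  ⇒  m = 95² − 17·394 = 2327
m = 2327 > 0,  v_rel·d = 95 > 0  ⇒  inside

inside=yes margin=2327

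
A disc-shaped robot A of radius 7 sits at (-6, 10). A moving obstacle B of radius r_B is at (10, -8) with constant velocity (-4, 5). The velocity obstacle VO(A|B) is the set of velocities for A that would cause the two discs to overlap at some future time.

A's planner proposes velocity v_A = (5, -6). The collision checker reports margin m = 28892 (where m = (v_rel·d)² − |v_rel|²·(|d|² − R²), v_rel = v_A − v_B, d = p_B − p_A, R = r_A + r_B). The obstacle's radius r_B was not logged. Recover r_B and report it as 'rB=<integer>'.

m = 28892
d = (16, -18);  v_rel = (9, -11),  |v_rel|² = 202
v_rel×d = (9)·(-18) − (-11)·(16) = 14
since m = R²·202 − 14²:  R² = (196 + 28892) / 202 = 144
R = √144 = 12  ⇒  r_B = 12 − 7 = 5

rB=5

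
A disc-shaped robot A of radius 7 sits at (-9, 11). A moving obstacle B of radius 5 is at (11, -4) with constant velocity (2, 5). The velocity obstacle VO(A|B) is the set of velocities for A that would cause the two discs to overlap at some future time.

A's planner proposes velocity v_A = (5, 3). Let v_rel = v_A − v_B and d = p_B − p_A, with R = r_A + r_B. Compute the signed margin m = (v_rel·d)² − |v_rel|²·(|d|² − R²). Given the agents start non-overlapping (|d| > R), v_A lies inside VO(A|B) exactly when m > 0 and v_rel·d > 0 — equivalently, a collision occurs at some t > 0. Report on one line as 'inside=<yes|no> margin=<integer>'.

d = (20, -15),  |d|² = 625;  R = 7+5 = 12,  c = 625−12² = 481
v_rel = (3, -2),  |v_rel|² = 13;  v_rel·d = (3)·(20) + (-2)·(-15) = 90
13·t² − 180·t + 481 = 0  ⇒  m = 90² − 13·481 = 1847
m = 1847 > 0,  v_rel·d = 90 > 0  ⇒  inside

inside=yes margin=1847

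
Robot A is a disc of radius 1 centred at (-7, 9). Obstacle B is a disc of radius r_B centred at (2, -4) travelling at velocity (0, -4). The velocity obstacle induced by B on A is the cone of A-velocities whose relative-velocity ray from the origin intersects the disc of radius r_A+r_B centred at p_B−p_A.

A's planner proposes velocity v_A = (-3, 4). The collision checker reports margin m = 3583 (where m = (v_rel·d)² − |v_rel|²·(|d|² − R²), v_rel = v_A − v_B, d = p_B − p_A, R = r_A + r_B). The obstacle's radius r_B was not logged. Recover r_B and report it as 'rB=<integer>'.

m = 3583
d = (9, -13);  v_rel = (-3, 8),  |v_rel|² = 73
v_rel×d = (-3)·(-13) − (8)·(9) = -33
since m = R²·73 − (-33)²:  R² = (1089 + 3583) / 73 = 64
R = √64 = 8  ⇒  r_B = 8 − 1 = 7

rB=7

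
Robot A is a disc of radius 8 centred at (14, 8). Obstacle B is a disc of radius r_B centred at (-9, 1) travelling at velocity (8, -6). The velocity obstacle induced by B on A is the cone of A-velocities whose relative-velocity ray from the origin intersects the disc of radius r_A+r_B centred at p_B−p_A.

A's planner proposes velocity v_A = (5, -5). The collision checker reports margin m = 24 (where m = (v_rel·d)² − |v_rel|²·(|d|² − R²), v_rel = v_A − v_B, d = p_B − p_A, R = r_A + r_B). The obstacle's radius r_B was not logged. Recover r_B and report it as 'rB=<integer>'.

m = 24
d = (-23, -7);  v_rel = (-3, 1),  |v_rel|² = 10
v_rel×d = (-3)·(-7) − (1)·(-23) = 44
since m = R²·10 − 44²:  R² = (1936 + 24) / 10 = 196
R = √196 = 14  ⇒  r_B = 14 − 8 = 6

rB=6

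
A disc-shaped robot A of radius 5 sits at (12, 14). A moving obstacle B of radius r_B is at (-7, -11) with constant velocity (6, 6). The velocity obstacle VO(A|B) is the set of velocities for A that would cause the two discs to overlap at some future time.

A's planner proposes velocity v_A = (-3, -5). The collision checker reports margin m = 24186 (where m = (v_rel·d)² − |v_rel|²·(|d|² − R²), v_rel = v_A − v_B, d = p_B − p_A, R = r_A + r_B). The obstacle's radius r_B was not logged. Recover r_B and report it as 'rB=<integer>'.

m = 24186
d = (-19, -25);  v_rel = (-9, -11),  |v_rel|² = 202
v_rel×d = (-9)·(-25) − (-11)·(-19) = 16
since m = R²·202 − 16²:  R² = (256 + 24186) / 202 = 121
R = √121 = 11  ⇒  r_B = 11 − 5 = 6

rB=6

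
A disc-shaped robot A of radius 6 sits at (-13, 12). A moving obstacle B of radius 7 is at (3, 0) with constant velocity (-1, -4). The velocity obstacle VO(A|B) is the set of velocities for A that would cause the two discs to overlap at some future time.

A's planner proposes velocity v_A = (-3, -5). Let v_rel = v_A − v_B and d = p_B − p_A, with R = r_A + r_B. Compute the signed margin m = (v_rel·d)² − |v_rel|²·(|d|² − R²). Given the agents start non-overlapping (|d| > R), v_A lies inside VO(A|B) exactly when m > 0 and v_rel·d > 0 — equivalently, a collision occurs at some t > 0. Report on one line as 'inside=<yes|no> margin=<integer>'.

d = (16, -12),  |d|² = 400;  R = 6+7 = 13,  c = 400−13² = 231
v_rel = (-2, -1),  |v_rel|² = 5;  v_rel·d = (-2)·(16) + (-1)·(-12) = -20
5·t² + 40·t + 231 = 0  ⇒  m = (-20)² − 5·231 = -755
m = -755 < 0,  v_rel·d = -20 < 0  ⇒  outside

inside=no margin=-755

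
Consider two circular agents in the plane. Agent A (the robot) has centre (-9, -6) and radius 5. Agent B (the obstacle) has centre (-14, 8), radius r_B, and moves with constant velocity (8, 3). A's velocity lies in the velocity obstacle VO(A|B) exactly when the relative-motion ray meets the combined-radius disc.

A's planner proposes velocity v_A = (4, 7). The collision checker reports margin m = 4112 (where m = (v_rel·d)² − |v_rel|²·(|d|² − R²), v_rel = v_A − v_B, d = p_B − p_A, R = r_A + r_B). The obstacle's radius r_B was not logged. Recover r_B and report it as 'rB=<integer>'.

m = 4112
d = (-5, 14);  v_rel = (-4, 4),  |v_rel|² = 32
v_rel×d = (-4)·(14) − (4)·(-5) = -36
since m = R²·32 − (-36)²:  R² = (1296 + 4112) / 32 = 169
R = √169 = 13  ⇒  r_B = 13 − 5 = 8

rB=8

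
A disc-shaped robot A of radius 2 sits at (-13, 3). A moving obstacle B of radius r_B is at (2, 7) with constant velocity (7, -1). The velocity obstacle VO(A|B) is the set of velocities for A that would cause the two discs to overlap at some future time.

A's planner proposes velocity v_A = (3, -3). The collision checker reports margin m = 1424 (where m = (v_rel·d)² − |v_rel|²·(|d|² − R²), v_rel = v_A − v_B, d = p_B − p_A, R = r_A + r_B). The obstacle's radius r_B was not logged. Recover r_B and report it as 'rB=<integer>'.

m = 1424
d = (15, 4);  v_rel = (-4, -2),  |v_rel|² = 20
v_rel×d = (-4)·(4) − (-2)·(15) = 14
since m = R²·20 − 14²:  R² = (196 + 1424) / 20 = 81
R = √81 = 9  ⇒  r_B = 9 − 2 = 7

rB=7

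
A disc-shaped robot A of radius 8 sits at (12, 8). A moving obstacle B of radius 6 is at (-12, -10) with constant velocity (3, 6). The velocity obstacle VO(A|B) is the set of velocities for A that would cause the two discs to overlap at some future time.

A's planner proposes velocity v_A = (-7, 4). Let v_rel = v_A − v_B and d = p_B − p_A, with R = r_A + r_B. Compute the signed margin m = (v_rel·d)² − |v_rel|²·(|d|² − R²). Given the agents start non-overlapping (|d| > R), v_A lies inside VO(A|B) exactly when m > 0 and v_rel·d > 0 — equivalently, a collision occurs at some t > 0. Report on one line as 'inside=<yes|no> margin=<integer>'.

d = (-24, -18),  |d|² = 900;  R = 8+6 = 14,  c = 900−14² = 704
v_rel = (-10, -2),  |v_rel|² = 104;  v_rel·d = (-10)·(-24) + (-2)·(-18) = 276
104·t² − 552·t + 704 = 0  ⇒  m = 276² − 104·704 = 2960
m = 2960 > 0,  v_rel·d = 276 > 0  ⇒  inside

inside=yes margin=2960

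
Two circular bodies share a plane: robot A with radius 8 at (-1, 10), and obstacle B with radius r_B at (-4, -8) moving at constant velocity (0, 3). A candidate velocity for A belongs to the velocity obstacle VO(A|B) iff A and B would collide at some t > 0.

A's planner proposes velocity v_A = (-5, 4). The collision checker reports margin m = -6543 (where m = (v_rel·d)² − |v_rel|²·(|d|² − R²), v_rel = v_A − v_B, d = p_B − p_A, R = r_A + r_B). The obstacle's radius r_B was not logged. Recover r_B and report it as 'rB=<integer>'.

m = -6543
d = (-3, -18);  v_rel = (-5, 1),  |v_rel|² = 26
v_rel×d = (-5)·(-18) − (1)·(-3) = 93
since m = R²·26 − 93²:  R² = (8649 + -6543) / 26 = 81
R = √81 = 9  ⇒  r_B = 9 − 8 = 1

rB=1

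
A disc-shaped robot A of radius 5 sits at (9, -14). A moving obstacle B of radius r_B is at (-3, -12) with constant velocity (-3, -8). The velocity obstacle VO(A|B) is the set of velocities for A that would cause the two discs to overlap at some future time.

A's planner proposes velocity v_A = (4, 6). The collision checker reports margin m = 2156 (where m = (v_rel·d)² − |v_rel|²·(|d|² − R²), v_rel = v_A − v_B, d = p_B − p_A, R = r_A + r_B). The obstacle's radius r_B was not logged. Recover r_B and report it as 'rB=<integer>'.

m = 2156
d = (-12, 2);  v_rel = (7, 14),  |v_rel|² = 245
v_rel×d = (7)·(2) − (14)·(-12) = 182
since m = R²·245 − 182²:  R² = (33124 + 2156) / 245 = 144
R = √144 = 12  ⇒  r_B = 12 − 5 = 7

rB=7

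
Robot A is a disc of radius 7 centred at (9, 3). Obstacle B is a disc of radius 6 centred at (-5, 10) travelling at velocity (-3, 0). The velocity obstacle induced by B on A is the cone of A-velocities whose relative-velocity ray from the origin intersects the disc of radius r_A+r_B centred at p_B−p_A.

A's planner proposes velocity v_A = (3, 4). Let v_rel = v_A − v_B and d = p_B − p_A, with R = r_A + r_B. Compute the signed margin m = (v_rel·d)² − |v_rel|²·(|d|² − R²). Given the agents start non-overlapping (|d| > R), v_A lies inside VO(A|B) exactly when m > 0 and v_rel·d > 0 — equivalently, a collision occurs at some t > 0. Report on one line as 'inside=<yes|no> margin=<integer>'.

d = (-14, 7),  |d|² = 245;  R = 7+6 = 13,  c = 245−13² = 76
v_rel = (6, 4),  |v_rel|² = 52;  v_rel·d = (6)·(-14) + (4)·(7) = -56
52·t² + 112·t + 76 = 0  ⇒  m = (-56)² − 52·76 = -816
m = -816 < 0,  v_rel·d = -56 < 0  ⇒  outside

inside=no margin=-816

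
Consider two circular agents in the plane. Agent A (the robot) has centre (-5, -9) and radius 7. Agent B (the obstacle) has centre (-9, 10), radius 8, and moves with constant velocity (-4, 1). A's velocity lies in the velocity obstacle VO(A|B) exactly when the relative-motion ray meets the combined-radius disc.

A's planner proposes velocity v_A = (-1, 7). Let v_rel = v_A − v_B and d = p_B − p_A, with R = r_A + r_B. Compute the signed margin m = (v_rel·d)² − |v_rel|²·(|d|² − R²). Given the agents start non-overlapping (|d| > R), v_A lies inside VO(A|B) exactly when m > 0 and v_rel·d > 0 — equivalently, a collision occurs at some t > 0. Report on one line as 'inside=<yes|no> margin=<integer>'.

d = (-4, 19),  |d|² = 377;  R = 7+8 = 15,  c = 377−15² = 152
v_rel = (3, 6),  |v_rel|² = 45;  v_rel·d = (3)·(-4) + (6)·(19) = 102
45·t² − 204·t + 152 = 0  ⇒  m = 102² − 45·152 = 3564
m = 3564 > 0,  v_rel·d = 102 > 0  ⇒  inside

inside=yes margin=3564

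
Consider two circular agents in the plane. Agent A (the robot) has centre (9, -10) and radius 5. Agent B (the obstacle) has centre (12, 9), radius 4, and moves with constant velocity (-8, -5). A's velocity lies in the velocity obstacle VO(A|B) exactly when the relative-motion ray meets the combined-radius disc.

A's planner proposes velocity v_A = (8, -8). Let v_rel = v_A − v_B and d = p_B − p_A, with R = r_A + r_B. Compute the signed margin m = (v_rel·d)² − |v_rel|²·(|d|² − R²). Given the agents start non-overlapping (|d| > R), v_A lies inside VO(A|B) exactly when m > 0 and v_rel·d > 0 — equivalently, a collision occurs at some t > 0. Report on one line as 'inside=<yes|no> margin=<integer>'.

d = (3, 19),  |d|² = 370;  R = 5+4 = 9,  c = 370−9² = 289
v_rel = (16, -3),  |v_rel|² = 265;  v_rel·d = (16)·(3) + (-3)·(19) = -9
265·t² + 18·t + 289 = 0  ⇒  m = (-9)² − 265·289 = -76504
m = -76504 < 0,  v_rel·d = -9 < 0  ⇒  outside

inside=no margin=-76504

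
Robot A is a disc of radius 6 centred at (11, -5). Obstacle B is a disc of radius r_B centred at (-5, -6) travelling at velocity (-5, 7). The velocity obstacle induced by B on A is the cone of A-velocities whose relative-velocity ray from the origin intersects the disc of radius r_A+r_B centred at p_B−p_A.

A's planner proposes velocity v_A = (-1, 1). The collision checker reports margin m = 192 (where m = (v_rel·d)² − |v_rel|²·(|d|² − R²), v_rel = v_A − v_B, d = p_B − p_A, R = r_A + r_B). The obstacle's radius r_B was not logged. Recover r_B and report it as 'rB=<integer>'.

m = 192
d = (-16, -1);  v_rel = (4, -6),  |v_rel|² = 52
v_rel×d = (4)·(-1) − (-6)·(-16) = -100
since m = R²·52 − (-100)²:  R² = (10000 + 192) / 52 = 196
R = √196 = 14  ⇒  r_B = 14 − 6 = 8

rB=8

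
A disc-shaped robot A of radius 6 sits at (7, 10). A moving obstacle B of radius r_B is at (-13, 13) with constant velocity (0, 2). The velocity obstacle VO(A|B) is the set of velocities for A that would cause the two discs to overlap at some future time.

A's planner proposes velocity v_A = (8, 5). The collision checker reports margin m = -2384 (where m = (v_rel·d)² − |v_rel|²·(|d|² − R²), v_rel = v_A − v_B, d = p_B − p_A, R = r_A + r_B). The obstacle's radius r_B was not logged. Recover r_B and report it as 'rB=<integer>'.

m = -2384
d = (-20, 3);  v_rel = (8, 3),  |v_rel|² = 73
v_rel×d = (8)·(3) − (3)·(-20) = 84
since m = R²·73 − 84²:  R² = (7056 + -2384) / 73 = 64
R = √64 = 8  ⇒  r_B = 8 − 6 = 2

rB=2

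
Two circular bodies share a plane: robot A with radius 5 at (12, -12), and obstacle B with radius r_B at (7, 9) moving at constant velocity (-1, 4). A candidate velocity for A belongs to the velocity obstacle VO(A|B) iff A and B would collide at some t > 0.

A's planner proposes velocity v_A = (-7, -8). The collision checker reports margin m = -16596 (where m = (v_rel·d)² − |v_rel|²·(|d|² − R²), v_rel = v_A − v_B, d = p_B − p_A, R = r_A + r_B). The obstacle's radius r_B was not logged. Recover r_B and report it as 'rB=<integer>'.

m = -16596
d = (-5, 21);  v_rel = (-6, -12),  |v_rel|² = 180
v_rel×d = (-6)·(21) − (-12)·(-5) = -186
since m = R²·180 − (-186)²:  R² = (34596 + -16596) / 180 = 100
R = √100 = 10  ⇒  r_B = 10 − 5 = 5

rB=5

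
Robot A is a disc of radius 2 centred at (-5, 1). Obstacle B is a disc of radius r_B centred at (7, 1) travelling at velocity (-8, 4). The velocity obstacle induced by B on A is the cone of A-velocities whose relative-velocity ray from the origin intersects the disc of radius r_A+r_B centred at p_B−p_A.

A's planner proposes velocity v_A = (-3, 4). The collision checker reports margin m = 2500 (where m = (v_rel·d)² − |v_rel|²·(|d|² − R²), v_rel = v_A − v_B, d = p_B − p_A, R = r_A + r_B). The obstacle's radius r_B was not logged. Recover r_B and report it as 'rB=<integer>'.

m = 2500
d = (12, 0);  v_rel = (5, 0),  |v_rel|² = 25
v_rel×d = (5)·(0) − (0)·(12) = 0
since m = R²·25 − 0²:  R² = (0 + 2500) / 25 = 100
R = √100 = 10  ⇒  r_B = 10 − 2 = 8

rB=8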